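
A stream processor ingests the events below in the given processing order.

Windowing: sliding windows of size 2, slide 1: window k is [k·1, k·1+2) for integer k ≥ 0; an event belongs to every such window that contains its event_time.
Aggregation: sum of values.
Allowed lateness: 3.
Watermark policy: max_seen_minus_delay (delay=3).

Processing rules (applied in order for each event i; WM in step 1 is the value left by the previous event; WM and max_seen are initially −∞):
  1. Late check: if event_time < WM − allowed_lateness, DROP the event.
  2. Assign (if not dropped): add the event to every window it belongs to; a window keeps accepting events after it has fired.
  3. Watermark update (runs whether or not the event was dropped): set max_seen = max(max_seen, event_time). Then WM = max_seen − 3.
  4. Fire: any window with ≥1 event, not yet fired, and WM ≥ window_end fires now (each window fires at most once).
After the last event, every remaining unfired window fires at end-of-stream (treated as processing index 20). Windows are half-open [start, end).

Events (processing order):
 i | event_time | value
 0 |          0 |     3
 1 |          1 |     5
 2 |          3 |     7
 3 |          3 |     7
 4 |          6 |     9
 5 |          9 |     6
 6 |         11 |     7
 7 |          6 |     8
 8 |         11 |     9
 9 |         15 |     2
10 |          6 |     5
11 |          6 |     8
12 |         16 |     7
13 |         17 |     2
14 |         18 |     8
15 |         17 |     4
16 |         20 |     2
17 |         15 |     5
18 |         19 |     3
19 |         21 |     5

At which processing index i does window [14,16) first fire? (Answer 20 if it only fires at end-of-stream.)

i=0 t=0 v=3: → [0,2); WM=-3
i=1 t=1 v=5: → [1,3),[0,2); WM=-2
i=2 t=3 v=7: → [3,5),[2,4); WM=0
i=3 t=3 v=7: → [3,5),[2,4); WM=0
i=4 t=6 v=9: → [6,8),[5,7); WM=3; [0,2) fires=8 [1,3) fires=5
i=5 t=9 v=6: → [9,11),[8,10); WM=6; [2,4) fires=14 [3,5) fires=14
i=6 t=11 v=7: → [11,13),[10,12); WM=8; [5,7) fires=9 [6,8) fires=9
i=7 t=6 v=8: → [6,8),[5,7); WM=8
i=8 t=11 v=9: → [11,13),[10,12); WM=8
i=9 t=15 v=2: → [15,17),[14,16); WM=12; [8,10) fires=6 [9,11) fires=6 [10,12) fires=16
i=10 t=6 v=5: DROP (t<12-3); WM=12
i=11 t=6 v=8: DROP (t<12-3); WM=12
i=12 t=16 v=7: → [16,18),[15,17); WM=13; [11,13) fires=16
i=13 t=17 v=2: → [17,19),[16,18); WM=14
i=14 t=18 v=8: → [18,20),[17,19); WM=15
i=15 t=17 v=4: → [17,19),[16,18); WM=15
i=16 t=20 v=2: → [20,22),[19,21); WM=17; [14,16) fires=2 [15,17) fires=9
i=17 t=15 v=5: → [15,17),[14,16); WM=17
i=18 t=19 v=3: → [19,21),[18,20); WM=17
i=19 t=21 v=5: → [21,23),[20,22); WM=18; [16,18) fires=13

16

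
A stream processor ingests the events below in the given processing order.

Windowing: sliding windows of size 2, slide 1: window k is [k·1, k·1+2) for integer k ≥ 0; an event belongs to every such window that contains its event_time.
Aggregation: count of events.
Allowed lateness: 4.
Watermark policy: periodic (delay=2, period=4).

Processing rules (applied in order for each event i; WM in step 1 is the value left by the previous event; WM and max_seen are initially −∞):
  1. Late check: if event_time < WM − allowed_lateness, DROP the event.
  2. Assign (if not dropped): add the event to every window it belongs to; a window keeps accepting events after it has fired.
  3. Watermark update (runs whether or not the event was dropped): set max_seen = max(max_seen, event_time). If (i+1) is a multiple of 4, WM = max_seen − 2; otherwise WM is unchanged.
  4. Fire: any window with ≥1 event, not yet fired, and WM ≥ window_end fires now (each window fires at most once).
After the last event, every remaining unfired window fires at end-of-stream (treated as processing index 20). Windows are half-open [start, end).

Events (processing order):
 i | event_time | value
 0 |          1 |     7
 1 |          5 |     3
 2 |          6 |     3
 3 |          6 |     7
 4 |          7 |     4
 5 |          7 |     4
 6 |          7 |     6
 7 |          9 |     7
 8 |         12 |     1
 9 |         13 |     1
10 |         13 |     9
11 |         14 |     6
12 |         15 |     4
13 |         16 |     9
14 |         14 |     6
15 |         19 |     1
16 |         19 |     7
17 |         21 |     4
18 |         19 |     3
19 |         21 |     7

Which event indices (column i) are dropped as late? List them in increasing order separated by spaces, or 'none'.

none

i=0 t=1 v=7: → [1,3),[0,2); WM=−∞
i=1 t=5 v=3: → [5,7),[4,6); WM=−∞
i=2 t=6 v=3: → [6,8),[5,7); WM=−∞
i=3 t=6 v=7: → [6,8),[5,7); WM=4; [0,2) fires=1 [1,3) fires=1
i=4 t=7 v=4: → [7,9),[6,8); WM=4
i=5 t=7 v=4: → [7,9),[6,8); WM=4
i=6 t=7 v=6: → [7,9),[6,8); WM=4
i=7 t=9 v=7: → [9,11),[8,10); WM=7; [4,6) fires=1 [5,7) fires=3
i=8 t=12 v=1: → [12,14),[11,13); WM=7
i=9 t=13 v=1: → [13,15),[12,14); WM=7
i=10 t=13 v=9: → [13,15),[12,14); WM=7
i=11 t=14 v=6: → [14,16),[13,15); WM=12; [6,8) fires=5 [7,9) fires=3 [8,10) fires=1 [9,11) fires=1
i=12 t=15 v=4: → [15,17),[14,16); WM=12
i=13 t=16 v=9: → [16,18),[15,17); WM=12
i=14 t=14 v=6: → [14,16),[13,15); WM=12
i=15 t=19 v=1: → [19,21),[18,20); WM=17; [11,13) fires=1 [12,14) fires=3 [13,15) fires=4 [14,16) fires=3 [15,17) fires=2
i=16 t=19 v=7: → [19,21),[18,20); WM=17
i=17 t=21 v=4: → [21,23),[20,22); WM=17
i=18 t=19 v=3: → [19,21),[18,20); WM=17
i=19 t=21 v=7: → [21,23),[20,22); WM=19; [16,18) fires=1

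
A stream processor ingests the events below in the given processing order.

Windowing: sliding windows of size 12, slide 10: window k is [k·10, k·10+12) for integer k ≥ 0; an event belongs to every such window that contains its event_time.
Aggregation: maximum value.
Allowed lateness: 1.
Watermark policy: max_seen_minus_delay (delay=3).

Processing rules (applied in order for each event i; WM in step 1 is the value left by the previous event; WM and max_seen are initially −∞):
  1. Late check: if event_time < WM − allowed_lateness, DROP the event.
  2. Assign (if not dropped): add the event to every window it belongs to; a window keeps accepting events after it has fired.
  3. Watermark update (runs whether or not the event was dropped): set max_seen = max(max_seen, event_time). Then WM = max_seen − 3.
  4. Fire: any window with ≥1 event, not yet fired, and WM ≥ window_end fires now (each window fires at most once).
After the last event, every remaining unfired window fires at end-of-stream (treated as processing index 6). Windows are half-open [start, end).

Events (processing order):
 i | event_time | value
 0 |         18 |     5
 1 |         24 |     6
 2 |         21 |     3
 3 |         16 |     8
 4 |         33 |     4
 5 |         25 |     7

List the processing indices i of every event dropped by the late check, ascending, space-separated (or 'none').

i=0 t=18 v=5: → [10,22); WM=15
i=1 t=24 v=6: → [20,32); WM=21
i=2 t=21 v=3: → [20,32),[10,22); WM=21
i=3 t=16 v=8: DROP (t<21-1); WM=21
i=4 t=33 v=4: → [30,42); WM=30; [10,22) fires=5
i=5 t=25 v=7: DROP (t<30-1); WM=30

3 5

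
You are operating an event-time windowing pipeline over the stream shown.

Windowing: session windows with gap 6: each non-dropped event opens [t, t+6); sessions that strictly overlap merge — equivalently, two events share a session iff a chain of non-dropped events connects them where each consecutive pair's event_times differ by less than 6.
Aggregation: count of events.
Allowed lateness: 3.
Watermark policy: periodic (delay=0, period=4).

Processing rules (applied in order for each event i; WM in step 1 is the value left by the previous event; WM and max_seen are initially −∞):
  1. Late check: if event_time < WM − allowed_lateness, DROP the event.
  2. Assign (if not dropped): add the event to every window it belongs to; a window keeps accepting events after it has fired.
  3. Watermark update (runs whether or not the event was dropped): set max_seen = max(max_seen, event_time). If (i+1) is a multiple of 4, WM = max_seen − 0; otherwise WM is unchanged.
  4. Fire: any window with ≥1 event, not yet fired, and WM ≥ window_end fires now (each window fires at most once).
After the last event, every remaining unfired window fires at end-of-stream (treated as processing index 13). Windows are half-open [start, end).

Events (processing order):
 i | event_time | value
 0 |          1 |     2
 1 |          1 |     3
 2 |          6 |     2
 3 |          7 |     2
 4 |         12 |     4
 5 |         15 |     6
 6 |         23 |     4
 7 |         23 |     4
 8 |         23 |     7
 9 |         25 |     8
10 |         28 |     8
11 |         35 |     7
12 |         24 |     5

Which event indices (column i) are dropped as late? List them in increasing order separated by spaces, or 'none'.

12

i=0 t=1 v=2: → [1,7); WM=−∞
i=1 t=1 v=3: → [1,7); WM=−∞
i=2 t=6 v=2: → [1,12); WM=−∞
i=3 t=7 v=2: → [1,13); WM=7
i=4 t=12 v=4: → [1,18); WM=7
i=5 t=15 v=6: → [1,21); WM=7
i=6 t=23 v=4: → [23,29); WM=7
i=7 t=23 v=4: → [23,29); WM=23
i=8 t=23 v=7: → [23,29); WM=23
i=9 t=25 v=8: → [23,31); WM=23
i=10 t=28 v=8: → [23,34); WM=23
i=11 t=35 v=7: → [35,41); WM=35
i=12 t=24 v=5: DROP (t<35-3); WM=35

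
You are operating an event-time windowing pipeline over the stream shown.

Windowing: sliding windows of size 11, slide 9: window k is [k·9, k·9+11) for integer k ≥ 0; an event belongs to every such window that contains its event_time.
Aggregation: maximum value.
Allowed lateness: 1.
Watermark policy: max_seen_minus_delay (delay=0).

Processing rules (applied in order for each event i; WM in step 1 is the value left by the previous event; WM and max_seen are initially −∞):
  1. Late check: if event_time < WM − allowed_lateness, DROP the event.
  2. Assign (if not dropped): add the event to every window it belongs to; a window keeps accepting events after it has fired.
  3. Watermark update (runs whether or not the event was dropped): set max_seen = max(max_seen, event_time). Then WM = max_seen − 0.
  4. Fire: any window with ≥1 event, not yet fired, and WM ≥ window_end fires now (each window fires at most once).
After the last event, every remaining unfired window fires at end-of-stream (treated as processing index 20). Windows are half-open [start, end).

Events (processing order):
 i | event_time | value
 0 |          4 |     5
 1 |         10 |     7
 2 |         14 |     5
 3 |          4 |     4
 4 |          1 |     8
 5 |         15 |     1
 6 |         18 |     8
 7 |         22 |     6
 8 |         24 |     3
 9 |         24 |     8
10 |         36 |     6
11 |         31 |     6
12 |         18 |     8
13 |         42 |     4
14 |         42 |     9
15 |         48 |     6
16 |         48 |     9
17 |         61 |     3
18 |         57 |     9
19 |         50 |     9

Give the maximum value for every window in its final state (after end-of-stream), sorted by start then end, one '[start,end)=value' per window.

[0,11)=7 [9,20)=8 [18,29)=8 [27,38)=6 [36,47)=9 [45,56)=9 [54,65)=3

i=0 t=4 v=5: → [0,11); WM=4
i=1 t=10 v=7: → [9,20),[0,11); WM=10
i=2 t=14 v=5: → [9,20); WM=14; [0,11) fires=7
i=3 t=4 v=4: DROP (t<14-1); WM=14
i=4 t=1 v=8: DROP (t<14-1); WM=14
i=5 t=15 v=1: → [9,20); WM=15
i=6 t=18 v=8: → [18,29),[9,20); WM=18
i=7 t=22 v=6: → [18,29); WM=22; [9,20) fires=8
i=8 t=24 v=3: → [18,29); WM=24
i=9 t=24 v=8: → [18,29); WM=24
i=10 t=36 v=6: → [36,47),[27,38); WM=36; [18,29) fires=8
i=11 t=31 v=6: DROP (t<36-1); WM=36
i=12 t=18 v=8: DROP (t<36-1); WM=36
i=13 t=42 v=4: → [36,47); WM=42; [27,38) fires=6
i=14 t=42 v=9: → [36,47); WM=42
i=15 t=48 v=6: → [45,56); WM=48; [36,47) fires=9
i=16 t=48 v=9: → [45,56); WM=48
i=17 t=61 v=3: → [54,65); WM=61; [45,56) fires=9
i=18 t=57 v=9: DROP (t<61-1); WM=61
i=19 t=50 v=9: DROP (t<61-1); WM=61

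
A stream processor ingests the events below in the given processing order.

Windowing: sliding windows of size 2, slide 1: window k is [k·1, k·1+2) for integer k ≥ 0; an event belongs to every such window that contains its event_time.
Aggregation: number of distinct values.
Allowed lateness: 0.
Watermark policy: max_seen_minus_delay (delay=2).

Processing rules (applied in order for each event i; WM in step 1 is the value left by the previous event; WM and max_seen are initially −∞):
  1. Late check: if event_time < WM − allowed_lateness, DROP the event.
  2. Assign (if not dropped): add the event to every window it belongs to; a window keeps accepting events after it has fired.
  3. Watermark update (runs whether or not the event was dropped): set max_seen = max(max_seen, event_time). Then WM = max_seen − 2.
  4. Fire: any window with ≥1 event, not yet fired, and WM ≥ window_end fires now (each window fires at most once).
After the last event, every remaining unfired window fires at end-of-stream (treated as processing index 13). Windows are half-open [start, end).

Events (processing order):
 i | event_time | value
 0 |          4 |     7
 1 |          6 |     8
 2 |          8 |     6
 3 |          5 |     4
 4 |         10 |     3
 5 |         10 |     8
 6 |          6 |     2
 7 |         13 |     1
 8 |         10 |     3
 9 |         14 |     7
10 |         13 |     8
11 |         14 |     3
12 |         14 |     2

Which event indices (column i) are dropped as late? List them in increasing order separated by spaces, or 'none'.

3 6 8

i=0 t=4 v=7: → [4,6),[3,5); WM=2
i=1 t=6 v=8: → [6,8),[5,7); WM=4
i=2 t=8 v=6: → [8,10),[7,9); WM=6; [3,5) fires=1 [4,6) fires=1
i=3 t=5 v=4: DROP (t<6-0); WM=6
i=4 t=10 v=3: → [10,12),[9,11); WM=8; [5,7) fires=1 [6,8) fires=1
i=5 t=10 v=8: → [10,12),[9,11); WM=8
i=6 t=6 v=2: DROP (t<8-0); WM=8
i=7 t=13 v=1: → [13,15),[12,14); WM=11; [7,9) fires=1 [8,10) fires=1 [9,11) fires=2
i=8 t=10 v=3: DROP (t<11-0); WM=11
i=9 t=14 v=7: → [14,16),[13,15); WM=12; [10,12) fires=2
i=10 t=13 v=8: → [13,15),[12,14); WM=12
i=11 t=14 v=3: → [14,16),[13,15); WM=12
i=12 t=14 v=2: → [14,16),[13,15); WM=12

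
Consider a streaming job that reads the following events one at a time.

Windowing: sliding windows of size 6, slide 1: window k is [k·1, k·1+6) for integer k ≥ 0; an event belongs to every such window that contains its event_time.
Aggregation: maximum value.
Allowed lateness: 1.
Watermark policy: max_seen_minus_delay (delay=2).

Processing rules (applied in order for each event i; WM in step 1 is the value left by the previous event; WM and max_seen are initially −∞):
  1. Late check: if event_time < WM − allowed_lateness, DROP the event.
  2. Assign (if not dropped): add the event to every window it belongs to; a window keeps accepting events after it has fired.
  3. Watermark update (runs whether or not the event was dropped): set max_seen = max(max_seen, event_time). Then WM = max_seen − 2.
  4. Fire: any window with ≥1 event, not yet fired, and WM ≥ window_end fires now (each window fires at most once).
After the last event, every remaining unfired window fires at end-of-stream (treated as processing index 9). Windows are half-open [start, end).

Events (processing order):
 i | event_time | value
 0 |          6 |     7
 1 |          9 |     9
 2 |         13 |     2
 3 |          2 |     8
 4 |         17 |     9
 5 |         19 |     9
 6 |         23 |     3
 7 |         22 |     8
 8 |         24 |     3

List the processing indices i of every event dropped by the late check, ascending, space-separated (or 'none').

i=0 t=6 v=7: → [6,12),[5,11),[4,10),[3,9),[2,8),[1,7); WM=4
i=1 t=9 v=9: → [9,15),[8,14),[7,13),[6,12),[5,11),[4,10); WM=7; [1,7) fires=7
i=2 t=13 v=2: → [13,19),[12,18),[11,17),[10,16),[9,15),[8,14); WM=11; [2,8) fires=7 [3,9) fires=7 [4,10) fires=9 [5,11) fires=9
i=3 t=2 v=8: DROP (t<11-1); WM=11
i=4 t=17 v=9: → [17,23),[16,22),[15,21),[14,20),[13,19),[12,18); WM=15; [6,12) fires=9 [7,13) fires=9 [8,14) fires=9 [9,15) fires=9
i=5 t=19 v=9: → [19,25),[18,24),[17,23),[16,22),[15,21),[14,20); WM=17; [10,16) fires=2 [11,17) fires=2
i=6 t=23 v=3: → [23,29),[22,28),[21,27),[20,26),[19,25),[18,24); WM=21; [12,18) fires=9 [13,19) fires=9 [14,20) fires=9 [15,21) fires=9
i=7 t=22 v=8: → [22,28),[21,27),[20,26),[19,25),[18,24),[17,23); WM=21
i=8 t=24 v=3: → [24,30),[23,29),[22,28),[21,27),[20,26),[19,25); WM=22; [16,22) fires=9

3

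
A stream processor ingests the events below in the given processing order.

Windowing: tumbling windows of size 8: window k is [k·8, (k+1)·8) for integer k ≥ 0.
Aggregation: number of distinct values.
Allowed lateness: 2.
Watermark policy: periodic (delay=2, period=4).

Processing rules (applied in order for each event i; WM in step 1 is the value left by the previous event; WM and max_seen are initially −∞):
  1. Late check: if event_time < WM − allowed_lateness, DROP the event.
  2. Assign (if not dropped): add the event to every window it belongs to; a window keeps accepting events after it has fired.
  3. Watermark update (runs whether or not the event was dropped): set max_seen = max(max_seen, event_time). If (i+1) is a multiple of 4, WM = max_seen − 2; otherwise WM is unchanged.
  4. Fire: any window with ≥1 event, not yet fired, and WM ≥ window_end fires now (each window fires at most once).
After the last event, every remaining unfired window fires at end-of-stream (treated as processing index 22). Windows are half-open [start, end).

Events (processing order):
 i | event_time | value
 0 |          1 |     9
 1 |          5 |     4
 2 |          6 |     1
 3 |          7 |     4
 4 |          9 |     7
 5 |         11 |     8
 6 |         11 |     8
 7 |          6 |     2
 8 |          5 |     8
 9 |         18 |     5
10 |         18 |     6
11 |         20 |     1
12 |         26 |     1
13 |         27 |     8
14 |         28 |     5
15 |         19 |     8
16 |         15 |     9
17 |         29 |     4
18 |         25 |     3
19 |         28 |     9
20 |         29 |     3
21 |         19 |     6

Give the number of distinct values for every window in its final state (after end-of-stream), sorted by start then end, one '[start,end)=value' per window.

i=0 t=1 v=9: → [0,8); WM=−∞
i=1 t=5 v=4: → [0,8); WM=−∞
i=2 t=6 v=1: → [0,8); WM=−∞
i=3 t=7 v=4: → [0,8); WM=5
i=4 t=9 v=7: → [8,16); WM=5
i=5 t=11 v=8: → [8,16); WM=5
i=6 t=11 v=8: → [8,16); WM=5
i=7 t=6 v=2: → [0,8); WM=9; [0,8) fires=4
i=8 t=5 v=8: DROP (t<9-2); WM=9
i=9 t=18 v=5: → [16,24); WM=9
i=10 t=18 v=6: → [16,24); WM=9
i=11 t=20 v=1: → [16,24); WM=18; [8,16) fires=2
i=12 t=26 v=1: → [24,32); WM=18
i=13 t=27 v=8: → [24,32); WM=18
i=14 t=28 v=5: → [24,32); WM=18
i=15 t=19 v=8: → [16,24); WM=26; [16,24) fires=4
i=16 t=15 v=9: DROP (t<26-2); WM=26
i=17 t=29 v=4: → [24,32); WM=26
i=18 t=25 v=3: → [24,32); WM=26
i=19 t=28 v=9: → [24,32); WM=27
i=20 t=29 v=3: → [24,32); WM=27
i=21 t=19 v=6: DROP (t<27-2); WM=27

[0,8)=4 [8,16)=2 [16,24)=4 [24,32)=6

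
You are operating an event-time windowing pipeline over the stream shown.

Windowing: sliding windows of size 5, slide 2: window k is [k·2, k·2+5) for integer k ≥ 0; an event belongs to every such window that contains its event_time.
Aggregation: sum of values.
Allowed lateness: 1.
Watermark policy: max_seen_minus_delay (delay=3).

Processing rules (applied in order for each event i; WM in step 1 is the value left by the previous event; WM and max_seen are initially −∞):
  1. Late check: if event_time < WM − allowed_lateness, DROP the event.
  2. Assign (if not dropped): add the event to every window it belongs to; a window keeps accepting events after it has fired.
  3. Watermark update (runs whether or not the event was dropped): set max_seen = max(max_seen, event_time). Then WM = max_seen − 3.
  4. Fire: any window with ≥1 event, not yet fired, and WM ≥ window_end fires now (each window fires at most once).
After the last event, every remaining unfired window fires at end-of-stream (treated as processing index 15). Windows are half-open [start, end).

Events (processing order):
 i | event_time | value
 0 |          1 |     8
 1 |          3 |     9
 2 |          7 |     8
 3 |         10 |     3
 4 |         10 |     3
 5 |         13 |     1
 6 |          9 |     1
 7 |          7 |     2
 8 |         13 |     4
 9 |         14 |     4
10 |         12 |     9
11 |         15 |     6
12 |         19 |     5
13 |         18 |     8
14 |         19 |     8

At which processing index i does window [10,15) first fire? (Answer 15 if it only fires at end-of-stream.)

12

i=0 t=1 v=8: → [0,5); WM=-2
i=1 t=3 v=9: → [2,7),[0,5); WM=0
i=2 t=7 v=8: → [6,11),[4,9); WM=4
i=3 t=10 v=3: → [10,15),[8,13),[6,11); WM=7; [0,5) fires=17 [2,7) fires=9
i=4 t=10 v=3: → [10,15),[8,13),[6,11); WM=7
i=5 t=13 v=1: → [12,17),[10,15); WM=10; [4,9) fires=8
i=6 t=9 v=1: → [8,13),[6,11); WM=10
i=7 t=7 v=2: DROP (t<10-1); WM=10
i=8 t=13 v=4: → [12,17),[10,15); WM=10
i=9 t=14 v=4: → [14,19),[12,17),[10,15); WM=11; [6,11) fires=15
i=10 t=12 v=9: → [12,17),[10,15),[8,13); WM=11
i=11 t=15 v=6: → [14,19),[12,17); WM=12
i=12 t=19 v=5: → [18,23),[16,21); WM=16; [8,13) fires=16 [10,15) fires=24
i=13 t=18 v=8: → [18,23),[16,21),[14,19); WM=16
i=14 t=19 v=8: → [18,23),[16,21); WM=16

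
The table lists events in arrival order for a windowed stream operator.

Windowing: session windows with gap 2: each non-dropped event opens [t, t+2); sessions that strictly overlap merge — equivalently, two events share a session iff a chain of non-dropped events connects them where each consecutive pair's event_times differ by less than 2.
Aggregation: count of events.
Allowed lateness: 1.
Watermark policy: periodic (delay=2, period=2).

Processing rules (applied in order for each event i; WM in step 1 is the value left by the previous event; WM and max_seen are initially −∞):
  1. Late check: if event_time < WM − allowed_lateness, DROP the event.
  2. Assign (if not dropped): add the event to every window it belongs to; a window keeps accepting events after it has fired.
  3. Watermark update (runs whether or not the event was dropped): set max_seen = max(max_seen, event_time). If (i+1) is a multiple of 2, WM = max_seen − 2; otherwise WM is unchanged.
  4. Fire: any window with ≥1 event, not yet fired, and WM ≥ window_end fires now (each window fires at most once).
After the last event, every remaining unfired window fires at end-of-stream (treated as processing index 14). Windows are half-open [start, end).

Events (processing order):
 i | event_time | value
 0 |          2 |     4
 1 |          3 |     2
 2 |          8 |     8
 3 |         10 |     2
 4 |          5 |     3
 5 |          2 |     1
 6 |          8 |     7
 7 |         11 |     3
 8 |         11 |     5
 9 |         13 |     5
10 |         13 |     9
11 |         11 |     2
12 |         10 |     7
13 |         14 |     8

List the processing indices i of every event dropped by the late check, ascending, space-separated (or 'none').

i=0 t=2 v=4: → [2,4); WM=−∞
i=1 t=3 v=2: → [2,5); WM=1
i=2 t=8 v=8: → [8,10); WM=1
i=3 t=10 v=2: → [10,12); WM=8
i=4 t=5 v=3: DROP (t<8-1); WM=8
i=5 t=2 v=1: DROP (t<8-1); WM=8
i=6 t=8 v=7: → [8,10); WM=8
i=7 t=11 v=3: → [10,13); WM=9
i=8 t=11 v=5: → [10,13); WM=9
i=9 t=13 v=5: → [13,15); WM=11
i=10 t=13 v=9: → [13,15); WM=11
i=11 t=11 v=2: → [10,13); WM=11
i=12 t=10 v=7: → [10,13); WM=11
i=13 t=14 v=8: → [13,16); WM=12

4 5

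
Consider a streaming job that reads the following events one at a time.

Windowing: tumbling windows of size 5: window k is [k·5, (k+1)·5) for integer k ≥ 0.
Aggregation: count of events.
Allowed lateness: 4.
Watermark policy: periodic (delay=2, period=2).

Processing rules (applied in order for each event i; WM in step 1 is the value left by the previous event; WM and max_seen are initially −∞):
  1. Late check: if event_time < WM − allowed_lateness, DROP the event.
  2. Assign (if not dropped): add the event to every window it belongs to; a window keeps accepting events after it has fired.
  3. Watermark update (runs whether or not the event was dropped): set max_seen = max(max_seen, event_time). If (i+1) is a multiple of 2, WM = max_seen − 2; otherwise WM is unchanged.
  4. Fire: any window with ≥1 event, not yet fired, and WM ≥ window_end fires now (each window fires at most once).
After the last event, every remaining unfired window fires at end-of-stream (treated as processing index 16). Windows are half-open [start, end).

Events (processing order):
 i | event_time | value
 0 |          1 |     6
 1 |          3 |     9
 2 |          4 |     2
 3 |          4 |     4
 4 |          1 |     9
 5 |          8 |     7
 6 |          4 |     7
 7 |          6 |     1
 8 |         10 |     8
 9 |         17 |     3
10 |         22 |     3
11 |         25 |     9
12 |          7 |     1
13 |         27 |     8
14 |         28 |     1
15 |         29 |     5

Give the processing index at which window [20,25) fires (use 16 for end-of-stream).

13

i=0 t=1 v=6: → [0,5); WM=−∞
i=1 t=3 v=9: → [0,5); WM=1
i=2 t=4 v=2: → [0,5); WM=1
i=3 t=4 v=4: → [0,5); WM=2
i=4 t=1 v=9: → [0,5); WM=2
i=5 t=8 v=7: → [5,10); WM=6; [0,5) fires=5
i=6 t=4 v=7: → [0,5); WM=6
i=7 t=6 v=1: → [5,10); WM=6
i=8 t=10 v=8: → [10,15); WM=6
i=9 t=17 v=3: → [15,20); WM=15; [5,10) fires=2 [10,15) fires=1
i=10 t=22 v=3: → [20,25); WM=15
i=11 t=25 v=9: → [25,30); WM=23; [15,20) fires=1
i=12 t=7 v=1: DROP (t<23-4); WM=23
i=13 t=27 v=8: → [25,30); WM=25; [20,25) fires=1
i=14 t=28 v=1: → [25,30); WM=25
i=15 t=29 v=5: → [25,30); WM=27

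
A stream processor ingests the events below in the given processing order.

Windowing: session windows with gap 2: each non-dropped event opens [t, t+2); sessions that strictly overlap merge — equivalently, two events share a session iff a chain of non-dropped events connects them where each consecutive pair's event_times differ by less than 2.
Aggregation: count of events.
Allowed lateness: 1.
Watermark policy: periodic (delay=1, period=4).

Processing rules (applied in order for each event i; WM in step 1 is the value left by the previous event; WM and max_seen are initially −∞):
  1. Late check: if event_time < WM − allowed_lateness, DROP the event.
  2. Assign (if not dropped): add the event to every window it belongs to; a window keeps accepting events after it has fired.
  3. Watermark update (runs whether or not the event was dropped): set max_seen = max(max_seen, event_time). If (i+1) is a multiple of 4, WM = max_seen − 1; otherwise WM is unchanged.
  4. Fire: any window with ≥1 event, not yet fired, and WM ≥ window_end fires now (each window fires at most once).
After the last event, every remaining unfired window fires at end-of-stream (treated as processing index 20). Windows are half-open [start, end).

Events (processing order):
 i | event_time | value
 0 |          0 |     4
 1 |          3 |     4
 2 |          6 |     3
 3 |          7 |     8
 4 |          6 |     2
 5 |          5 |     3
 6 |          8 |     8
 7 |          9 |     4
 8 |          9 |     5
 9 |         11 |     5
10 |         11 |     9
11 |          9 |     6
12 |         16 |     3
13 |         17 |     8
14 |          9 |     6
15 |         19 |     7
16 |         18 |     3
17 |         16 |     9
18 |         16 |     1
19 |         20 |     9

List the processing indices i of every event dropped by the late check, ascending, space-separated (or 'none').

i=0 t=0 v=4: → [0,2); WM=−∞
i=1 t=3 v=4: → [3,5); WM=−∞
i=2 t=6 v=3: → [6,8); WM=−∞
i=3 t=7 v=8: → [6,9); WM=6
i=4 t=6 v=2: → [6,9); WM=6
i=5 t=5 v=3: → [5,9); WM=6
i=6 t=8 v=8: → [5,10); WM=6
i=7 t=9 v=4: → [5,11); WM=8
i=8 t=9 v=5: → [5,11); WM=8
i=9 t=11 v=5: → [11,13); WM=8
i=10 t=11 v=9: → [11,13); WM=8
i=11 t=9 v=6: → [5,11); WM=10
i=12 t=16 v=3: → [16,18); WM=10
i=13 t=17 v=8: → [16,19); WM=10
i=14 t=9 v=6: → [5,11); WM=10
i=15 t=19 v=7: → [19,21); WM=18
i=16 t=18 v=3: → [16,21); WM=18
i=17 t=16 v=9: DROP (t<18-1); WM=18
i=18 t=16 v=1: DROP (t<18-1); WM=18
i=19 t=20 v=9: → [16,22); WM=19

17 18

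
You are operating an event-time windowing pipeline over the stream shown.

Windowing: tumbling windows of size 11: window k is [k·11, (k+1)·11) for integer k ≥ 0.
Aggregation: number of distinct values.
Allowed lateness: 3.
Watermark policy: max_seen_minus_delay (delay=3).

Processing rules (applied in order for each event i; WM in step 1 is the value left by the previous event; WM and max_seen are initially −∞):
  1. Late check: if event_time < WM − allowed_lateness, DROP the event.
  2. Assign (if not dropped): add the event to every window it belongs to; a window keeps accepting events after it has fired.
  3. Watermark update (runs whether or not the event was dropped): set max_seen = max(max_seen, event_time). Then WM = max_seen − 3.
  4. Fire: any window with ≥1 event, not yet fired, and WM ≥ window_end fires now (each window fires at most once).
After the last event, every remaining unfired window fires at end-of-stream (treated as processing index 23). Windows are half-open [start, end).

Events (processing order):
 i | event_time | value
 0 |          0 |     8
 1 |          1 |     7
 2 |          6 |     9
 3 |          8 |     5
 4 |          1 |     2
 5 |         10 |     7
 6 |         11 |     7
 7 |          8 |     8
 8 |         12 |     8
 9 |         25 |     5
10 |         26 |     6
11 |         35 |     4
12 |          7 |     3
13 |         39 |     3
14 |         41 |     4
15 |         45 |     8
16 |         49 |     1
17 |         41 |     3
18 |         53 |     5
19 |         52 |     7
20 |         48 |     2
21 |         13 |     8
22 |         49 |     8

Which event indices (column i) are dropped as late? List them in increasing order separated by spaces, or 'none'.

4 12 17 21

i=0 t=0 v=8: → [0,11); WM=-3
i=1 t=1 v=7: → [0,11); WM=-2
i=2 t=6 v=9: → [0,11); WM=3
i=3 t=8 v=5: → [0,11); WM=5
i=4 t=1 v=2: DROP (t<5-3); WM=5
i=5 t=10 v=7: → [0,11); WM=7
i=6 t=11 v=7: → [11,22); WM=8
i=7 t=8 v=8: → [0,11); WM=8
i=8 t=12 v=8: → [11,22); WM=9
i=9 t=25 v=5: → [22,33); WM=22; [0,11) fires=4 [11,22) fires=2
i=10 t=26 v=6: → [22,33); WM=23
i=11 t=35 v=4: → [33,44); WM=32
i=12 t=7 v=3: DROP (t<32-3); WM=32
i=13 t=39 v=3: → [33,44); WM=36; [22,33) fires=2
i=14 t=41 v=4: → [33,44); WM=38
i=15 t=45 v=8: → [44,55); WM=42
i=16 t=49 v=1: → [44,55); WM=46; [33,44) fires=2
i=17 t=41 v=3: DROP (t<46-3); WM=46
i=18 t=53 v=5: → [44,55); WM=50
i=19 t=52 v=7: → [44,55); WM=50
i=20 t=48 v=2: → [44,55); WM=50
i=21 t=13 v=8: DROP (t<50-3); WM=50
i=22 t=49 v=8: → [44,55); WM=50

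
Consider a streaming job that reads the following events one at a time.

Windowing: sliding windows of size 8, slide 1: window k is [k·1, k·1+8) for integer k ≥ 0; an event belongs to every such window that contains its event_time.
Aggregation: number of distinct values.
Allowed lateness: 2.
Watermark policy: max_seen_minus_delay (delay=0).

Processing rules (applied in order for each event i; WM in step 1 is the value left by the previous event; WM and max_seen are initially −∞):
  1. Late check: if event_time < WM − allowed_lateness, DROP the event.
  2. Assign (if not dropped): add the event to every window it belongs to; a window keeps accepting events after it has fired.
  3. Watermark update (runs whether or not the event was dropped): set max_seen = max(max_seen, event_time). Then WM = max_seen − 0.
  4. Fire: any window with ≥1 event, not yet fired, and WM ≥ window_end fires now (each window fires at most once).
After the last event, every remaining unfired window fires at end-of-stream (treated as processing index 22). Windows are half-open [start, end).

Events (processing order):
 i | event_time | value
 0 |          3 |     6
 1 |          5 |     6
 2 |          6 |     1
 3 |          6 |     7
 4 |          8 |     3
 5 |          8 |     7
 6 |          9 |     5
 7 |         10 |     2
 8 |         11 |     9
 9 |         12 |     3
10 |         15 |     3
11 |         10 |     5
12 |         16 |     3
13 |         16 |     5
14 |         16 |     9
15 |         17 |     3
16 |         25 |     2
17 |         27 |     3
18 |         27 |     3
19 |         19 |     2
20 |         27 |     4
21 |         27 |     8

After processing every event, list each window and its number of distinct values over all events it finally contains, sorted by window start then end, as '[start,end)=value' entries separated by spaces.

[0,8)=3 [1,9)=4 [2,10)=5 [3,11)=6 [4,12)=7 [5,13)=7 [6,14)=6 [7,15)=5 [8,16)=5 [9,17)=4 [10,18)=4 [11,19)=3 [12,20)=3 [13,21)=3 [14,22)=3 [15,23)=3 [16,24)=3 [17,25)=1 [18,26)=1 [19,27)=1 [20,28)=4 [21,29)=4 [22,30)=4 [23,31)=4 [24,32)=4 [25,33)=4 [26,34)=3 [27,35)=3

i=0 t=3 v=6: → [3,11),[2,10),[1,9),[0,8); WM=3
i=1 t=5 v=6: → [5,13),[4,12),[3,11),[2,10),[1,9),[0,8); WM=5
i=2 t=6 v=1: → [6,14),[5,13),[4,12),[3,11),[2,10),[1,9),[0,8); WM=6
i=3 t=6 v=7: → [6,14),[5,13),[4,12),[3,11),[2,10),[1,9),[0,8); WM=6
i=4 t=8 v=3: → [8,16),[7,15),[6,14),[5,13),[4,12),[3,11),[2,10),[1,9); WM=8; [0,8) fires=3
i=5 t=8 v=7: → [8,16),[7,15),[6,14),[5,13),[4,12),[3,11),[2,10),[1,9); WM=8
i=6 t=9 v=5: → [9,17),[8,16),[7,15),[6,14),[5,13),[4,12),[3,11),[2,10); WM=9; [1,9) fires=4
i=7 t=10 v=2: → [10,18),[9,17),[8,16),[7,15),[6,14),[5,13),[4,12),[3,11); WM=10; [2,10) fires=5
i=8 t=11 v=9: → [11,19),[10,18),[9,17),[8,16),[7,15),[6,14),[5,13),[4,12); WM=11; [3,11) fires=6
i=9 t=12 v=3: → [12,20),[11,19),[10,18),[9,17),[8,16),[7,15),[6,14),[5,13); WM=12; [4,12) fires=7
i=10 t=15 v=3: → [15,23),[14,22),[13,21),[12,20),[11,19),[10,18),[9,17),[8,16); WM=15; [5,13) fires=7 [6,14) fires=6 [7,15) fires=5
i=11 t=10 v=5: DROP (t<15-2); WM=15
i=12 t=16 v=3: → [16,24),[15,23),[14,22),[13,21),[12,20),[11,19),[10,18),[9,17); WM=16; [8,16) fires=5
i=13 t=16 v=5: → [16,24),[15,23),[14,22),[13,21),[12,20),[11,19),[10,18),[9,17); WM=16
i=14 t=16 v=9: → [16,24),[15,23),[14,22),[13,21),[12,20),[11,19),[10,18),[9,17); WM=16
i=15 t=17 v=3: → [17,25),[16,24),[15,23),[14,22),[13,21),[12,20),[11,19),[10,18); WM=17; [9,17) fires=4
i=16 t=25 v=2: → [25,33),[24,32),[23,31),[22,30),[21,29),[20,28),[19,27),[18,26); WM=25; [10,18) fires=4 [11,19) fires=3 [12,20) fires=3 [13,21) fires=3 [14,22) fires=3 [15,23) fires=3 [16,24) fires=3 [17,25) fires=1
i=17 t=27 v=3: → [27,35),[26,34),[25,33),[24,32),[23,31),[22,30),[21,29),[20,28); WM=27; [18,26) fires=1 [19,27) fires=1
i=18 t=27 v=3: → [27,35),[26,34),[25,33),[24,32),[23,31),[22,30),[21,29),[20,28); WM=27
i=19 t=19 v=2: DROP (t<27-2); WM=27
i=20 t=27 v=4: → [27,35),[26,34),[25,33),[24,32),[23,31),[22,30),[21,29),[20,28); WM=27
i=21 t=27 v=8: → [27,35),[26,34),[25,33),[24,32),[23,31),[22,30),[21,29),[20,28); WM=27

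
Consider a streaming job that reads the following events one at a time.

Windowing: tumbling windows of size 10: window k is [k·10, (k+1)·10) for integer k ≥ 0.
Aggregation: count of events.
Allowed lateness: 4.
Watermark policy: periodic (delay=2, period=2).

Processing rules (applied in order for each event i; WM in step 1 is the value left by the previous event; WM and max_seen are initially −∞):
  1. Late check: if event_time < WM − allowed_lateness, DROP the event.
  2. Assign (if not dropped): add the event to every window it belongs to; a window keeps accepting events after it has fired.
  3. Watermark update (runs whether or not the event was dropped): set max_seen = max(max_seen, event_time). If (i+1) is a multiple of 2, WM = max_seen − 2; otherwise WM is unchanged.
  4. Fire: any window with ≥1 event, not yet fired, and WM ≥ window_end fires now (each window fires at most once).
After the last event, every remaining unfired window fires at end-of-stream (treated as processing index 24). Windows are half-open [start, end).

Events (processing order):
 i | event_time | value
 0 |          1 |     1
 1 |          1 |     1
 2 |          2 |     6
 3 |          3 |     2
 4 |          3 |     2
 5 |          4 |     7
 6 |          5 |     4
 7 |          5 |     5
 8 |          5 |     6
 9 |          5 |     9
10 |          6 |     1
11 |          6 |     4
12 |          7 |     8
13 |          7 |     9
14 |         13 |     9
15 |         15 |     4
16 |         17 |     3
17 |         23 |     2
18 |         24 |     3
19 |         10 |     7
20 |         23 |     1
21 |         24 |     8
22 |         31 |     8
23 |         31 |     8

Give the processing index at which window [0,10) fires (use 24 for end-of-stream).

15

i=0 t=1 v=1: → [0,10); WM=−∞
i=1 t=1 v=1: → [0,10); WM=-1
i=2 t=2 v=6: → [0,10); WM=-1
i=3 t=3 v=2: → [0,10); WM=1
i=4 t=3 v=2: → [0,10); WM=1
i=5 t=4 v=7: → [0,10); WM=2
i=6 t=5 v=4: → [0,10); WM=2
i=7 t=5 v=5: → [0,10); WM=3
i=8 t=5 v=6: → [0,10); WM=3
i=9 t=5 v=9: → [0,10); WM=3
i=10 t=6 v=1: → [0,10); WM=3
i=11 t=6 v=4: → [0,10); WM=4
i=12 t=7 v=8: → [0,10); WM=4
i=13 t=7 v=9: → [0,10); WM=5
i=14 t=13 v=9: → [10,20); WM=5
i=15 t=15 v=4: → [10,20); WM=13; [0,10) fires=14
i=16 t=17 v=3: → [10,20); WM=13
i=17 t=23 v=2: → [20,30); WM=21; [10,20) fires=3
i=18 t=24 v=3: → [20,30); WM=21
i=19 t=10 v=7: DROP (t<21-4); WM=22
i=20 t=23 v=1: → [20,30); WM=22
i=21 t=24 v=8: → [20,30); WM=22
i=22 t=31 v=8: → [30,40); WM=22
i=23 t=31 v=8: → [30,40); WM=29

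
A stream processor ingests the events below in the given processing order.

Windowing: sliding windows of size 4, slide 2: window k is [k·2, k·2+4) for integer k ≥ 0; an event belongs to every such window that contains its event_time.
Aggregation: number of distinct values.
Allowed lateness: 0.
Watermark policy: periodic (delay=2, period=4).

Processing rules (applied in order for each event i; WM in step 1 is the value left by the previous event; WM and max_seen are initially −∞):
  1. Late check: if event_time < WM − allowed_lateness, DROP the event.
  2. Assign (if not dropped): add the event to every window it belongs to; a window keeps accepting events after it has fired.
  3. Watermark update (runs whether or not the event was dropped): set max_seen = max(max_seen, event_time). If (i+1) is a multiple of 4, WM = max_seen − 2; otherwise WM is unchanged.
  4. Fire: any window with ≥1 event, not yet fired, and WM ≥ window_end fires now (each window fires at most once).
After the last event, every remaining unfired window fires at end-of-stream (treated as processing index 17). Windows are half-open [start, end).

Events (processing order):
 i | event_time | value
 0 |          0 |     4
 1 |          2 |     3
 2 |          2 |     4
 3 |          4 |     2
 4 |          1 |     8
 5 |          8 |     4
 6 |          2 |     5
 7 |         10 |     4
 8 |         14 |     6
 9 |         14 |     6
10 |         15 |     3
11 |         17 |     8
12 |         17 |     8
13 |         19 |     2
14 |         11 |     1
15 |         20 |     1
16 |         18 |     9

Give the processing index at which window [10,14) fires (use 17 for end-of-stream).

11

i=0 t=0 v=4: → [0,4); WM=−∞
i=1 t=2 v=3: → [2,6),[0,4); WM=−∞
i=2 t=2 v=4: → [2,6),[0,4); WM=−∞
i=3 t=4 v=2: → [4,8),[2,6); WM=2
i=4 t=1 v=8: DROP (t<2-0); WM=2
i=5 t=8 v=4: → [8,12),[6,10); WM=2
i=6 t=2 v=5: → [2,6),[0,4); WM=2
i=7 t=10 v=4: → [10,14),[8,12); WM=8; [0,4) fires=3 [2,6) fires=4 [4,8) fires=1
i=8 t=14 v=6: → [14,18),[12,16); WM=8
i=9 t=14 v=6: → [14,18),[12,16); WM=8
i=10 t=15 v=3: → [14,18),[12,16); WM=8
i=11 t=17 v=8: → [16,20),[14,18); WM=15; [6,10) fires=1 [8,12) fires=1 [10,14) fires=1
i=12 t=17 v=8: → [16,20),[14,18); WM=15
i=13 t=19 v=2: → [18,22),[16,20); WM=15
i=14 t=11 v=1: DROP (t<15-0); WM=15
i=15 t=20 v=1: → [20,24),[18,22); WM=18; [12,16) fires=2 [14,18) fires=3
i=16 t=18 v=9: → [18,22),[16,20); WM=18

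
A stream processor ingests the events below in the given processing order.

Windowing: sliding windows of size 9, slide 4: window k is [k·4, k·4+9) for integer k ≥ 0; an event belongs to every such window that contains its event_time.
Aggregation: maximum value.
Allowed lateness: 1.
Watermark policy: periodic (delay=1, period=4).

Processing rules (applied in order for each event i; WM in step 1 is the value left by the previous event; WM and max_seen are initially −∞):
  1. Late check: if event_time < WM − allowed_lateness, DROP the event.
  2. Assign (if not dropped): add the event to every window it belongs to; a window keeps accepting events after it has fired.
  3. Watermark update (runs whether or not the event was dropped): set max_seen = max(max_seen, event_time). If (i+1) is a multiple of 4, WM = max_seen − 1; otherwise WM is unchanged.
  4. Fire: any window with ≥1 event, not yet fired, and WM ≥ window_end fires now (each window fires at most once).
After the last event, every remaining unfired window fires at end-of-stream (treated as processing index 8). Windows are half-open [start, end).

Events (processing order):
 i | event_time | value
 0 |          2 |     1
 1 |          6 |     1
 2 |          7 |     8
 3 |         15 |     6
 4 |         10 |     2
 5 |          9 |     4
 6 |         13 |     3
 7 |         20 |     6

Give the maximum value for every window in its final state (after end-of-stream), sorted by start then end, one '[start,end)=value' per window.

[0,9)=8 [4,13)=8 [8,17)=6 [12,21)=6 [16,25)=6 [20,29)=6

i=0 t=2 v=1: → [0,9); WM=−∞
i=1 t=6 v=1: → [4,13),[0,9); WM=−∞
i=2 t=7 v=8: → [4,13),[0,9); WM=−∞
i=3 t=15 v=6: → [12,21),[8,17); WM=14; [0,9) fires=8 [4,13) fires=8
i=4 t=10 v=2: DROP (t<14-1); WM=14
i=5 t=9 v=4: DROP (t<14-1); WM=14
i=6 t=13 v=3: → [12,21),[8,17); WM=14
i=7 t=20 v=6: → [20,29),[16,25),[12,21); WM=19; [8,17) fires=6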